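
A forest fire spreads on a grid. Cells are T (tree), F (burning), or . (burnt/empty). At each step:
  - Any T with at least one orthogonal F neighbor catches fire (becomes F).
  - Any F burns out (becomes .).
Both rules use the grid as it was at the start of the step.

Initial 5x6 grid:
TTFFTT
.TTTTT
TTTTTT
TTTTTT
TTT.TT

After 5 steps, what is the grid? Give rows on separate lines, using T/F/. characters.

Step 1: 4 trees catch fire, 2 burn out
  TF..FT
  .TFFTT
  TTTTTT
  TTTTTT
  TTT.TT
Step 2: 6 trees catch fire, 4 burn out
  F....F
  .F..FT
  TTFFTT
  TTTTTT
  TTT.TT
Step 3: 5 trees catch fire, 6 burn out
  ......
  .....F
  TF..FT
  TTFFTT
  TTT.TT
Step 4: 5 trees catch fire, 5 burn out
  ......
  ......
  F....F
  TF..FT
  TTF.TT
Step 5: 4 trees catch fire, 5 burn out
  ......
  ......
  ......
  F....F
  TF..FT

......
......
......
F....F
TF..FT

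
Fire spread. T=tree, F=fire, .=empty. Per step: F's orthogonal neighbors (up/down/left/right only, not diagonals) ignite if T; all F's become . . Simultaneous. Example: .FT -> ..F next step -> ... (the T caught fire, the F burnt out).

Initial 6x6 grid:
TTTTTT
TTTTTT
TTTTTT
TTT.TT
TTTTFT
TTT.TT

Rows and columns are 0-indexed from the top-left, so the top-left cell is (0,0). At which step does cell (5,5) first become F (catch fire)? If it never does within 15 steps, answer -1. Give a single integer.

Step 1: cell (5,5)='T' (+4 fires, +1 burnt)
Step 2: cell (5,5)='F' (+4 fires, +4 burnt)
  -> target ignites at step 2
Step 3: cell (5,5)='.' (+6 fires, +4 burnt)
Step 4: cell (5,5)='.' (+7 fires, +6 burnt)
Step 5: cell (5,5)='.' (+6 fires, +7 burnt)
Step 6: cell (5,5)='.' (+3 fires, +6 burnt)
Step 7: cell (5,5)='.' (+2 fires, +3 burnt)
Step 8: cell (5,5)='.' (+1 fires, +2 burnt)
Step 9: cell (5,5)='.' (+0 fires, +1 burnt)
  fire out at step 9

2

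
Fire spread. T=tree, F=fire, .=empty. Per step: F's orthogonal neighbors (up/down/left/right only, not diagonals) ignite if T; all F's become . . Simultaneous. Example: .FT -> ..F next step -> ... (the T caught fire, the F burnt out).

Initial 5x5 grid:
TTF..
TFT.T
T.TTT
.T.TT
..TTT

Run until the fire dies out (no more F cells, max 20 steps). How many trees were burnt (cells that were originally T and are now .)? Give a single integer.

Step 1: +3 fires, +2 burnt (F count now 3)
Step 2: +3 fires, +3 burnt (F count now 3)
Step 3: +1 fires, +3 burnt (F count now 1)
Step 4: +2 fires, +1 burnt (F count now 2)
Step 5: +3 fires, +2 burnt (F count now 3)
Step 6: +2 fires, +3 burnt (F count now 2)
Step 7: +0 fires, +2 burnt (F count now 0)
Fire out after step 7
Initially T: 15, now '.': 24
Total burnt (originally-T cells now '.'): 14

Answer: 14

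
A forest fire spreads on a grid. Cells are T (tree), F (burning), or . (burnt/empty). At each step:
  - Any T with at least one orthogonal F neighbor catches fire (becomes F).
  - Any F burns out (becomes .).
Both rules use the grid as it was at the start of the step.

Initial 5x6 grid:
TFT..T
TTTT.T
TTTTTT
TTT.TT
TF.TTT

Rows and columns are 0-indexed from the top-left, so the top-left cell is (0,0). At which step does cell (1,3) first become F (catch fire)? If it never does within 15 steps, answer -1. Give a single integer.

Step 1: cell (1,3)='T' (+5 fires, +2 burnt)
Step 2: cell (1,3)='T' (+5 fires, +5 burnt)
Step 3: cell (1,3)='F' (+3 fires, +5 burnt)
  -> target ignites at step 3
Step 4: cell (1,3)='.' (+1 fires, +3 burnt)
Step 5: cell (1,3)='.' (+1 fires, +1 burnt)
Step 6: cell (1,3)='.' (+2 fires, +1 burnt)
Step 7: cell (1,3)='.' (+3 fires, +2 burnt)
Step 8: cell (1,3)='.' (+3 fires, +3 burnt)
Step 9: cell (1,3)='.' (+0 fires, +3 burnt)
  fire out at step 9

3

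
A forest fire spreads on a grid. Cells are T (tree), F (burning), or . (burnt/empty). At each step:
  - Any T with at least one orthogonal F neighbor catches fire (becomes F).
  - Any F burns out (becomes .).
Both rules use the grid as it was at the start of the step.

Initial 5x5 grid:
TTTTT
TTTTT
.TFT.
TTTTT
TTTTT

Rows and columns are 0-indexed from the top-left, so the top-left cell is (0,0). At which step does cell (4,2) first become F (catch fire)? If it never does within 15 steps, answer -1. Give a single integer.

Step 1: cell (4,2)='T' (+4 fires, +1 burnt)
Step 2: cell (4,2)='F' (+6 fires, +4 burnt)
  -> target ignites at step 2
Step 3: cell (4,2)='.' (+8 fires, +6 burnt)
Step 4: cell (4,2)='.' (+4 fires, +8 burnt)
Step 5: cell (4,2)='.' (+0 fires, +4 burnt)
  fire out at step 5

2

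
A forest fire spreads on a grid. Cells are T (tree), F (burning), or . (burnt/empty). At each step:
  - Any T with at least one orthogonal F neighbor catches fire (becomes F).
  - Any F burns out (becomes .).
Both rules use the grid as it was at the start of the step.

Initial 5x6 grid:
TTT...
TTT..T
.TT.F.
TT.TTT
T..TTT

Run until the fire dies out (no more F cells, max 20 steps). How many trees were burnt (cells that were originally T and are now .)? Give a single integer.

Answer: 6

Derivation:
Step 1: +1 fires, +1 burnt (F count now 1)
Step 2: +3 fires, +1 burnt (F count now 3)
Step 3: +2 fires, +3 burnt (F count now 2)
Step 4: +0 fires, +2 burnt (F count now 0)
Fire out after step 4
Initially T: 18, now '.': 18
Total burnt (originally-T cells now '.'): 6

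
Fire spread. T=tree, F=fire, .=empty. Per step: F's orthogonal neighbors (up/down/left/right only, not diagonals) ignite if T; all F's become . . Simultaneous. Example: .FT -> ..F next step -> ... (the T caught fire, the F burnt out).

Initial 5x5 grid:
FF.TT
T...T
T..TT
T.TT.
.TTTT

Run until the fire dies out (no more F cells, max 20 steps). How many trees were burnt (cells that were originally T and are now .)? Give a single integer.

Answer: 3

Derivation:
Step 1: +1 fires, +2 burnt (F count now 1)
Step 2: +1 fires, +1 burnt (F count now 1)
Step 3: +1 fires, +1 burnt (F count now 1)
Step 4: +0 fires, +1 burnt (F count now 0)
Fire out after step 4
Initially T: 14, now '.': 14
Total burnt (originally-T cells now '.'): 3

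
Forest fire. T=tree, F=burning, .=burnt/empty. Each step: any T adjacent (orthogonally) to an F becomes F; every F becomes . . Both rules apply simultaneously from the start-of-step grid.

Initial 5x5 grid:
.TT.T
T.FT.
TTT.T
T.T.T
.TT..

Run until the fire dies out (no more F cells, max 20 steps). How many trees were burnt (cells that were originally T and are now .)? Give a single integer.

Answer: 11

Derivation:
Step 1: +3 fires, +1 burnt (F count now 3)
Step 2: +3 fires, +3 burnt (F count now 3)
Step 3: +2 fires, +3 burnt (F count now 2)
Step 4: +3 fires, +2 burnt (F count now 3)
Step 5: +0 fires, +3 burnt (F count now 0)
Fire out after step 5
Initially T: 14, now '.': 22
Total burnt (originally-T cells now '.'): 11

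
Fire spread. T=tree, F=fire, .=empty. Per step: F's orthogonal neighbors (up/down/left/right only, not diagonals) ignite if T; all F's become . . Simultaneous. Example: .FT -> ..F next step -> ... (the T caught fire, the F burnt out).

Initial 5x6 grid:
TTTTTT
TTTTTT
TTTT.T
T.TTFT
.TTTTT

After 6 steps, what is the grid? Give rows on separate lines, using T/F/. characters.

Step 1: 3 trees catch fire, 1 burn out
  TTTTTT
  TTTTTT
  TTTT.T
  T.TF.F
  .TTTFT
Step 2: 5 trees catch fire, 3 burn out
  TTTTTT
  TTTTTT
  TTTF.F
  T.F...
  .TTF.F
Step 3: 4 trees catch fire, 5 burn out
  TTTTTT
  TTTFTF
  TTF...
  T.....
  .TF...
Step 4: 6 trees catch fire, 4 burn out
  TTTFTF
  TTF.F.
  TF....
  T.....
  .F....
Step 5: 4 trees catch fire, 6 burn out
  TTF.F.
  TF....
  F.....
  T.....
  ......
Step 6: 3 trees catch fire, 4 burn out
  TF....
  F.....
  ......
  F.....
  ......

TF....
F.....
......
F.....
......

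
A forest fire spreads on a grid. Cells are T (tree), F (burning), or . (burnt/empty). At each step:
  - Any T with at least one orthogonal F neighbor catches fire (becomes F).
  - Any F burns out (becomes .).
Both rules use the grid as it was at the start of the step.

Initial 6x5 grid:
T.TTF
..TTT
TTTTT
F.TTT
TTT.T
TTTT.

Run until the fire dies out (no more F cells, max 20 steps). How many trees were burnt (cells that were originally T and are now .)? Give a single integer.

Step 1: +4 fires, +2 burnt (F count now 4)
Step 2: +6 fires, +4 burnt (F count now 6)
Step 3: +6 fires, +6 burnt (F count now 6)
Step 4: +4 fires, +6 burnt (F count now 4)
Step 5: +1 fires, +4 burnt (F count now 1)
Step 6: +0 fires, +1 burnt (F count now 0)
Fire out after step 6
Initially T: 22, now '.': 29
Total burnt (originally-T cells now '.'): 21

Answer: 21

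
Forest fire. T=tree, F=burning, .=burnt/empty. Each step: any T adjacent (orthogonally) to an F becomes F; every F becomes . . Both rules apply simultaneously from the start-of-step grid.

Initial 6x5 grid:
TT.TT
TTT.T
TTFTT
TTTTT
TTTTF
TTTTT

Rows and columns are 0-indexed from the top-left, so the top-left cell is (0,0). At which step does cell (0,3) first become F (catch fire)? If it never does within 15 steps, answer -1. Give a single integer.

Step 1: cell (0,3)='T' (+7 fires, +2 burnt)
Step 2: cell (0,3)='T' (+7 fires, +7 burnt)
Step 3: cell (0,3)='T' (+6 fires, +7 burnt)
Step 4: cell (0,3)='T' (+4 fires, +6 burnt)
Step 5: cell (0,3)='F' (+2 fires, +4 burnt)
  -> target ignites at step 5
Step 6: cell (0,3)='.' (+0 fires, +2 burnt)
  fire out at step 6

5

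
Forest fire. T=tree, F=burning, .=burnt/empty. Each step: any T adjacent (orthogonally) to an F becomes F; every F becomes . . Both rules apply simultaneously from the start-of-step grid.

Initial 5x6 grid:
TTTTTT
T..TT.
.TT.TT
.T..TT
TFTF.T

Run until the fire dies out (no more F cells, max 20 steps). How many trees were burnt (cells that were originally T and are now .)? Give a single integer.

Step 1: +3 fires, +2 burnt (F count now 3)
Step 2: +1 fires, +3 burnt (F count now 1)
Step 3: +1 fires, +1 burnt (F count now 1)
Step 4: +0 fires, +1 burnt (F count now 0)
Fire out after step 4
Initially T: 19, now '.': 16
Total burnt (originally-T cells now '.'): 5

Answer: 5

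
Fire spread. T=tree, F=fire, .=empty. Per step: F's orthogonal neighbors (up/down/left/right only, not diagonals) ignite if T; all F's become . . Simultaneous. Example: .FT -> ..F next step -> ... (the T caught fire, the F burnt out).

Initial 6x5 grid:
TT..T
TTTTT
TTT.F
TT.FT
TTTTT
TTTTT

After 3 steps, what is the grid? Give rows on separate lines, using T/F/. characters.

Step 1: 3 trees catch fire, 2 burn out
  TT..T
  TTTTF
  TTT..
  TT..F
  TTTFT
  TTTTT
Step 2: 5 trees catch fire, 3 burn out
  TT..F
  TTTF.
  TTT..
  TT...
  TTF.F
  TTTFT
Step 3: 4 trees catch fire, 5 burn out
  TT...
  TTF..
  TTT..
  TT...
  TF...
  TTF.F

TT...
TTF..
TTT..
TT...
TF...
TTF.F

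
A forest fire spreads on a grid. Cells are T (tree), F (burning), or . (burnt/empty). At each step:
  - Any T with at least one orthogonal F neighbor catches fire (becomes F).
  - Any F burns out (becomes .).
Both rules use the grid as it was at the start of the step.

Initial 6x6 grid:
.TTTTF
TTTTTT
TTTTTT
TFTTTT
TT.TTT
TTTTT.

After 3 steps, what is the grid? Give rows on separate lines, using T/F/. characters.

Step 1: 6 trees catch fire, 2 burn out
  .TTTF.
  TTTTTF
  TFTTTT
  F.FTTT
  TF.TTT
  TTTTT.
Step 2: 9 trees catch fire, 6 burn out
  .TTF..
  TFTTF.
  F.FTTF
  ...FTT
  F..TTT
  TFTTT.
Step 3: 12 trees catch fire, 9 burn out
  .FF...
  F.FF..
  ...FF.
  ....FF
  ...FTT
  F.FTT.

.FF...
F.FF..
...FF.
....FF
...FTT
F.FTT.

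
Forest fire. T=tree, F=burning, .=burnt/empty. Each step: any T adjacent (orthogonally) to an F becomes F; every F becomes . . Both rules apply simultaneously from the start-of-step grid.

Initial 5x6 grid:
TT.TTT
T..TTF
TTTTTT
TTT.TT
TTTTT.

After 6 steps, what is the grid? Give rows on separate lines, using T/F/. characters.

Step 1: 3 trees catch fire, 1 burn out
  TT.TTF
  T..TF.
  TTTTTF
  TTT.TT
  TTTTT.
Step 2: 4 trees catch fire, 3 burn out
  TT.TF.
  T..F..
  TTTTF.
  TTT.TF
  TTTTT.
Step 3: 3 trees catch fire, 4 burn out
  TT.F..
  T.....
  TTTF..
  TTT.F.
  TTTTT.
Step 4: 2 trees catch fire, 3 burn out
  TT....
  T.....
  TTF...
  TTT...
  TTTTF.
Step 5: 3 trees catch fire, 2 burn out
  TT....
  T.....
  TF....
  TTF...
  TTTF..
Step 6: 3 trees catch fire, 3 burn out
  TT....
  T.....
  F.....
  TF....
  TTF...

TT....
T.....
F.....
TF....
TTF...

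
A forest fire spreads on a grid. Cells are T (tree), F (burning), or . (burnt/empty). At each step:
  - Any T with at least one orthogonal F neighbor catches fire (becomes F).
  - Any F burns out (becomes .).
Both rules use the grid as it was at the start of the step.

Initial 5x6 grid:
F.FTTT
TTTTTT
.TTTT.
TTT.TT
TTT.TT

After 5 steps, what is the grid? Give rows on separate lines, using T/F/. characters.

Step 1: 3 trees catch fire, 2 burn out
  ...FTT
  FTFTTT
  .TTTT.
  TTT.TT
  TTT.TT
Step 2: 4 trees catch fire, 3 burn out
  ....FT
  .F.FTT
  .TFTT.
  TTT.TT
  TTT.TT
Step 3: 5 trees catch fire, 4 burn out
  .....F
  ....FT
  .F.FT.
  TTF.TT
  TTT.TT
Step 4: 4 trees catch fire, 5 burn out
  ......
  .....F
  ....F.
  TF..TT
  TTF.TT
Step 5: 3 trees catch fire, 4 burn out
  ......
  ......
  ......
  F...FT
  TF..TT

......
......
......
F...FT
TF..TT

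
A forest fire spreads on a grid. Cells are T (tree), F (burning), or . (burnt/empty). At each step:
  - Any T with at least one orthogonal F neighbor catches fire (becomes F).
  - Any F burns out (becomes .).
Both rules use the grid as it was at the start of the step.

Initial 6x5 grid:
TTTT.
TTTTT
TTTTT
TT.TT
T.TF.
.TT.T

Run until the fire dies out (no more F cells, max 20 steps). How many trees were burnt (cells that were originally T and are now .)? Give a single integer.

Step 1: +2 fires, +1 burnt (F count now 2)
Step 2: +3 fires, +2 burnt (F count now 3)
Step 3: +4 fires, +3 burnt (F count now 4)
Step 4: +4 fires, +4 burnt (F count now 4)
Step 5: +4 fires, +4 burnt (F count now 4)
Step 6: +3 fires, +4 burnt (F count now 3)
Step 7: +2 fires, +3 burnt (F count now 2)
Step 8: +0 fires, +2 burnt (F count now 0)
Fire out after step 8
Initially T: 23, now '.': 29
Total burnt (originally-T cells now '.'): 22

Answer: 22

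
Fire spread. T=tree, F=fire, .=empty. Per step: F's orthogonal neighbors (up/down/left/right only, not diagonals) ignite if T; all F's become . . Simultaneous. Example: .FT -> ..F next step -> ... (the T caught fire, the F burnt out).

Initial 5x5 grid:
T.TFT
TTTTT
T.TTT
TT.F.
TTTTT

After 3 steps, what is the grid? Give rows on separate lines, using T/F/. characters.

Step 1: 5 trees catch fire, 2 burn out
  T.F.F
  TTTFT
  T.TFT
  TT...
  TTTFT
Step 2: 6 trees catch fire, 5 burn out
  T....
  TTF.F
  T.F.F
  TT...
  TTF.F
Step 3: 2 trees catch fire, 6 burn out
  T....
  TF...
  T....
  TT...
  TF...

T....
TF...
T....
TT...
TF...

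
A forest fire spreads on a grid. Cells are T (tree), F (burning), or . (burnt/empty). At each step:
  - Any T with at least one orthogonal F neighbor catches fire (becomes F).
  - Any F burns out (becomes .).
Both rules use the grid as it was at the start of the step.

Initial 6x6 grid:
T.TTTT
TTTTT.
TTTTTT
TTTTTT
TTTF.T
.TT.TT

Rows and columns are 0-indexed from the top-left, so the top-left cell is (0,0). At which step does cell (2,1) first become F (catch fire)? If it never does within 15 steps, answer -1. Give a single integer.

Step 1: cell (2,1)='T' (+2 fires, +1 burnt)
Step 2: cell (2,1)='T' (+5 fires, +2 burnt)
Step 3: cell (2,1)='T' (+7 fires, +5 burnt)
Step 4: cell (2,1)='F' (+7 fires, +7 burnt)
  -> target ignites at step 4
Step 5: cell (2,1)='.' (+5 fires, +7 burnt)
Step 6: cell (2,1)='.' (+3 fires, +5 burnt)
Step 7: cell (2,1)='.' (+1 fires, +3 burnt)
Step 8: cell (2,1)='.' (+0 fires, +1 burnt)
  fire out at step 8

4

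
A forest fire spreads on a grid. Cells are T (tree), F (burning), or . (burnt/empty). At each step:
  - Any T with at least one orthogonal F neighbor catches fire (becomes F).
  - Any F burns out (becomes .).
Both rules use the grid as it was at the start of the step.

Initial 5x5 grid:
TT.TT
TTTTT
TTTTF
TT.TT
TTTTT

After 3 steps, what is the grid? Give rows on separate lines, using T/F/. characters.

Step 1: 3 trees catch fire, 1 burn out
  TT.TT
  TTTTF
  TTTF.
  TT.TF
  TTTTT
Step 2: 5 trees catch fire, 3 burn out
  TT.TF
  TTTF.
  TTF..
  TT.F.
  TTTTF
Step 3: 4 trees catch fire, 5 burn out
  TT.F.
  TTF..
  TF...
  TT...
  TTTF.

TT.F.
TTF..
TF...
TT...
TTTF.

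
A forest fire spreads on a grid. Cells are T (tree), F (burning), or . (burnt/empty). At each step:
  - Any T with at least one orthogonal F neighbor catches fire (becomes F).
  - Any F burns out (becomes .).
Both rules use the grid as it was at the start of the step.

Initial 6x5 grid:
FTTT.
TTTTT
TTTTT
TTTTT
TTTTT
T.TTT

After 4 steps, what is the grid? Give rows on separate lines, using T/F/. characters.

Step 1: 2 trees catch fire, 1 burn out
  .FTT.
  FTTTT
  TTTTT
  TTTTT
  TTTTT
  T.TTT
Step 2: 3 trees catch fire, 2 burn out
  ..FT.
  .FTTT
  FTTTT
  TTTTT
  TTTTT
  T.TTT
Step 3: 4 trees catch fire, 3 burn out
  ...F.
  ..FTT
  .FTTT
  FTTTT
  TTTTT
  T.TTT
Step 4: 4 trees catch fire, 4 burn out
  .....
  ...FT
  ..FTT
  .FTTT
  FTTTT
  T.TTT

.....
...FT
..FTT
.FTTT
FTTTT
T.TTT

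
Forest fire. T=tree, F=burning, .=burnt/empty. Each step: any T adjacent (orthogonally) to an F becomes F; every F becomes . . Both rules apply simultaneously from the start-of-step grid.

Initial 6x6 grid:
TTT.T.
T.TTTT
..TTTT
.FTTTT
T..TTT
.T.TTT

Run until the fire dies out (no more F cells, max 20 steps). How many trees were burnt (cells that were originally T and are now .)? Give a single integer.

Step 1: +1 fires, +1 burnt (F count now 1)
Step 2: +2 fires, +1 burnt (F count now 2)
Step 3: +4 fires, +2 burnt (F count now 4)
Step 4: +6 fires, +4 burnt (F count now 6)
Step 5: +5 fires, +6 burnt (F count now 5)
Step 6: +4 fires, +5 burnt (F count now 4)
Step 7: +1 fires, +4 burnt (F count now 1)
Step 8: +0 fires, +1 burnt (F count now 0)
Fire out after step 8
Initially T: 25, now '.': 34
Total burnt (originally-T cells now '.'): 23

Answer: 23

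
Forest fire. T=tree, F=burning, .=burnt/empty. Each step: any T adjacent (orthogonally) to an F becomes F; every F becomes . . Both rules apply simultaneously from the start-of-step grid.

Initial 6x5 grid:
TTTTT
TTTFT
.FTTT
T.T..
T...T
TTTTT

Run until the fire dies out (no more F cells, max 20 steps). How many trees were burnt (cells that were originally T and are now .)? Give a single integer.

Answer: 13

Derivation:
Step 1: +6 fires, +2 burnt (F count now 6)
Step 2: +6 fires, +6 burnt (F count now 6)
Step 3: +1 fires, +6 burnt (F count now 1)
Step 4: +0 fires, +1 burnt (F count now 0)
Fire out after step 4
Initially T: 21, now '.': 22
Total burnt (originally-T cells now '.'): 13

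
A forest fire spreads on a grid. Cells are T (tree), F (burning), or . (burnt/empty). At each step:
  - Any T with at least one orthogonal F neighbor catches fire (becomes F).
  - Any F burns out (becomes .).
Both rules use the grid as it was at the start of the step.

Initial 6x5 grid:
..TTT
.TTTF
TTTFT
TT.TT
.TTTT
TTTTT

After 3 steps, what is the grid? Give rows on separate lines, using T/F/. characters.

Step 1: 5 trees catch fire, 2 burn out
  ..TTF
  .TTF.
  TTF.F
  TT.FT
  .TTTT
  TTTTT
Step 2: 5 trees catch fire, 5 burn out
  ..TF.
  .TF..
  TF...
  TT..F
  .TTFT
  TTTTT
Step 3: 7 trees catch fire, 5 burn out
  ..F..
  .F...
  F....
  TF...
  .TF.F
  TTTFT

..F..
.F...
F....
TF...
.TF.F
TTTFT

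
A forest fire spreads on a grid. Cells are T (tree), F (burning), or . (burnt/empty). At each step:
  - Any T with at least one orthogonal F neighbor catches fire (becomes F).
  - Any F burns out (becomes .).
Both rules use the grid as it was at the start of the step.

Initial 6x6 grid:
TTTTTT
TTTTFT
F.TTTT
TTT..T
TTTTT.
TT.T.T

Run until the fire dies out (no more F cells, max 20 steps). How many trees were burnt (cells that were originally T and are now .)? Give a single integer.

Answer: 27

Derivation:
Step 1: +6 fires, +2 burnt (F count now 6)
Step 2: +9 fires, +6 burnt (F count now 9)
Step 3: +7 fires, +9 burnt (F count now 7)
Step 4: +2 fires, +7 burnt (F count now 2)
Step 5: +1 fires, +2 burnt (F count now 1)
Step 6: +2 fires, +1 burnt (F count now 2)
Step 7: +0 fires, +2 burnt (F count now 0)
Fire out after step 7
Initially T: 28, now '.': 35
Total burnt (originally-T cells now '.'): 27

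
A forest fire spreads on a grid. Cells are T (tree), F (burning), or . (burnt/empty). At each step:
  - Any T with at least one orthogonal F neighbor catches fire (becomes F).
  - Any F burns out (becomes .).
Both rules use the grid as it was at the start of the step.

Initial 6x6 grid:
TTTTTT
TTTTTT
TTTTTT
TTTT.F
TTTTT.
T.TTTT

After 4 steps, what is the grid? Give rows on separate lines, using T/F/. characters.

Step 1: 1 trees catch fire, 1 burn out
  TTTTTT
  TTTTTT
  TTTTTF
  TTTT..
  TTTTT.
  T.TTTT
Step 2: 2 trees catch fire, 1 burn out
  TTTTTT
  TTTTTF
  TTTTF.
  TTTT..
  TTTTT.
  T.TTTT
Step 3: 3 trees catch fire, 2 burn out
  TTTTTF
  TTTTF.
  TTTF..
  TTTT..
  TTTTT.
  T.TTTT
Step 4: 4 trees catch fire, 3 burn out
  TTTTF.
  TTTF..
  TTF...
  TTTF..
  TTTTT.
  T.TTTT

TTTTF.
TTTF..
TTF...
TTTF..
TTTTT.
T.TTTT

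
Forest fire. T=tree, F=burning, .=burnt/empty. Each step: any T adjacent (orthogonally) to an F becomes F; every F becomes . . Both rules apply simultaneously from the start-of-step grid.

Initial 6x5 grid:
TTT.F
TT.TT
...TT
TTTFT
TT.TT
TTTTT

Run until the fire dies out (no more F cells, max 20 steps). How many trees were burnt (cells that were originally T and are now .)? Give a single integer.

Step 1: +5 fires, +2 burnt (F count now 5)
Step 2: +5 fires, +5 burnt (F count now 5)
Step 3: +4 fires, +5 burnt (F count now 4)
Step 4: +2 fires, +4 burnt (F count now 2)
Step 5: +1 fires, +2 burnt (F count now 1)
Step 6: +0 fires, +1 burnt (F count now 0)
Fire out after step 6
Initially T: 22, now '.': 25
Total burnt (originally-T cells now '.'): 17

Answer: 17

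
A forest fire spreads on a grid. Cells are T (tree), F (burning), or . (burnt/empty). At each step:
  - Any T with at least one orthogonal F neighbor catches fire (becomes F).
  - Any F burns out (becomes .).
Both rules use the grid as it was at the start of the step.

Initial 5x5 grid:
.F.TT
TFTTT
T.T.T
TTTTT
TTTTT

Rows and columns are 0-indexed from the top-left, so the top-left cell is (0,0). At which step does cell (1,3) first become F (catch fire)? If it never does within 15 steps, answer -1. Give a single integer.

Step 1: cell (1,3)='T' (+2 fires, +2 burnt)
Step 2: cell (1,3)='F' (+3 fires, +2 burnt)
  -> target ignites at step 2
Step 3: cell (1,3)='.' (+4 fires, +3 burnt)
Step 4: cell (1,3)='.' (+6 fires, +4 burnt)
Step 5: cell (1,3)='.' (+3 fires, +6 burnt)
Step 6: cell (1,3)='.' (+1 fires, +3 burnt)
Step 7: cell (1,3)='.' (+0 fires, +1 burnt)
  fire out at step 7

2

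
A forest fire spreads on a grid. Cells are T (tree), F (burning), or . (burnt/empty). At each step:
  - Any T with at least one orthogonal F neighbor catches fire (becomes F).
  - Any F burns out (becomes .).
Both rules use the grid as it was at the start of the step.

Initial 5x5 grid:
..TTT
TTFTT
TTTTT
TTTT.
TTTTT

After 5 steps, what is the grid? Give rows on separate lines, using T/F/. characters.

Step 1: 4 trees catch fire, 1 burn out
  ..FTT
  TF.FT
  TTFTT
  TTTT.
  TTTTT
Step 2: 6 trees catch fire, 4 burn out
  ...FT
  F...F
  TF.FT
  TTFT.
  TTTTT
Step 3: 6 trees catch fire, 6 burn out
  ....F
  .....
  F...F
  TF.F.
  TTFTT
Step 4: 3 trees catch fire, 6 burn out
  .....
  .....
  .....
  F....
  TF.FT
Step 5: 2 trees catch fire, 3 burn out
  .....
  .....
  .....
  .....
  F...F

.....
.....
.....
.....
F...F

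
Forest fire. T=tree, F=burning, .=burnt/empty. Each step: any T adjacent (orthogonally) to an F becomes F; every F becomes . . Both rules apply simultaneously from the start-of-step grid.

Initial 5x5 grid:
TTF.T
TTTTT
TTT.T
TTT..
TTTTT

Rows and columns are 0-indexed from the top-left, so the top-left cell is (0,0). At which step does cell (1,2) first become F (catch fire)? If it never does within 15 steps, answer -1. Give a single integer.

Step 1: cell (1,2)='F' (+2 fires, +1 burnt)
  -> target ignites at step 1
Step 2: cell (1,2)='.' (+4 fires, +2 burnt)
Step 3: cell (1,2)='.' (+4 fires, +4 burnt)
Step 4: cell (1,2)='.' (+5 fires, +4 burnt)
Step 5: cell (1,2)='.' (+3 fires, +5 burnt)
Step 6: cell (1,2)='.' (+2 fires, +3 burnt)
Step 7: cell (1,2)='.' (+0 fires, +2 burnt)
  fire out at step 7

1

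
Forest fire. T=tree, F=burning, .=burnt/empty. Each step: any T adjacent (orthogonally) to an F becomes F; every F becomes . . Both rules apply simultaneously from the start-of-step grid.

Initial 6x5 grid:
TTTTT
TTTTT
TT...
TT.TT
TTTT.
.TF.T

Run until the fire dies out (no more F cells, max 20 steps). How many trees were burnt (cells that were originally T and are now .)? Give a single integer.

Answer: 21

Derivation:
Step 1: +2 fires, +1 burnt (F count now 2)
Step 2: +2 fires, +2 burnt (F count now 2)
Step 3: +3 fires, +2 burnt (F count now 3)
Step 4: +3 fires, +3 burnt (F count now 3)
Step 5: +2 fires, +3 burnt (F count now 2)
Step 6: +3 fires, +2 burnt (F count now 3)
Step 7: +3 fires, +3 burnt (F count now 3)
Step 8: +2 fires, +3 burnt (F count now 2)
Step 9: +1 fires, +2 burnt (F count now 1)
Step 10: +0 fires, +1 burnt (F count now 0)
Fire out after step 10
Initially T: 22, now '.': 29
Total burnt (originally-T cells now '.'): 21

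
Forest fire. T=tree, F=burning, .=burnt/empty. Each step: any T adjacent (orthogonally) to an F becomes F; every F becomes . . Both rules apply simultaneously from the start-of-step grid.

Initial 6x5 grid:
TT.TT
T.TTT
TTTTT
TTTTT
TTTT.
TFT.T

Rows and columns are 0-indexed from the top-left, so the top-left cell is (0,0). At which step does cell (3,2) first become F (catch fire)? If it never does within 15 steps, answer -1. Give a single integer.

Step 1: cell (3,2)='T' (+3 fires, +1 burnt)
Step 2: cell (3,2)='T' (+3 fires, +3 burnt)
Step 3: cell (3,2)='F' (+4 fires, +3 burnt)
  -> target ignites at step 3
Step 4: cell (3,2)='.' (+3 fires, +4 burnt)
Step 5: cell (3,2)='.' (+4 fires, +3 burnt)
Step 6: cell (3,2)='.' (+3 fires, +4 burnt)
Step 7: cell (3,2)='.' (+3 fires, +3 burnt)
Step 8: cell (3,2)='.' (+1 fires, +3 burnt)
Step 9: cell (3,2)='.' (+0 fires, +1 burnt)
  fire out at step 9

3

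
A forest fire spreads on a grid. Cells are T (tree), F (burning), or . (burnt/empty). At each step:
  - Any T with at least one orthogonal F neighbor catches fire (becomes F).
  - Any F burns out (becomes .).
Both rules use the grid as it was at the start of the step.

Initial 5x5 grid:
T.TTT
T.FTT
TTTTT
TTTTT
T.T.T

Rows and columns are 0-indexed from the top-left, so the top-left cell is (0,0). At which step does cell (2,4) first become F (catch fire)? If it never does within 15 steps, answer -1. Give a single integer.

Step 1: cell (2,4)='T' (+3 fires, +1 burnt)
Step 2: cell (2,4)='T' (+5 fires, +3 burnt)
Step 3: cell (2,4)='F' (+6 fires, +5 burnt)
  -> target ignites at step 3
Step 4: cell (2,4)='.' (+3 fires, +6 burnt)
Step 5: cell (2,4)='.' (+3 fires, +3 burnt)
Step 6: cell (2,4)='.' (+0 fires, +3 burnt)
  fire out at step 6

3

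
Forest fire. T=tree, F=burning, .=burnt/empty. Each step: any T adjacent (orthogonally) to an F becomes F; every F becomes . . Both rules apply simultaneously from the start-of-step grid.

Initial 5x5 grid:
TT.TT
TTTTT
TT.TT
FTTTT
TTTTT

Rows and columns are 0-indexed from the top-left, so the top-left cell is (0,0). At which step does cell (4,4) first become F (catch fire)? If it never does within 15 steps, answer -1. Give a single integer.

Step 1: cell (4,4)='T' (+3 fires, +1 burnt)
Step 2: cell (4,4)='T' (+4 fires, +3 burnt)
Step 3: cell (4,4)='T' (+4 fires, +4 burnt)
Step 4: cell (4,4)='T' (+5 fires, +4 burnt)
Step 5: cell (4,4)='F' (+3 fires, +5 burnt)
  -> target ignites at step 5
Step 6: cell (4,4)='.' (+2 fires, +3 burnt)
Step 7: cell (4,4)='.' (+1 fires, +2 burnt)
Step 8: cell (4,4)='.' (+0 fires, +1 burnt)
  fire out at step 8

5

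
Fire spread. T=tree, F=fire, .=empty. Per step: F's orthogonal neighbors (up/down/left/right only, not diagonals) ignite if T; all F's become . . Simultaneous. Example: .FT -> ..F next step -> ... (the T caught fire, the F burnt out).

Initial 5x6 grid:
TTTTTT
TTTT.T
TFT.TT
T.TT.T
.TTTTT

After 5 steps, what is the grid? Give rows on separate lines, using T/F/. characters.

Step 1: 3 trees catch fire, 1 burn out
  TTTTTT
  TFTT.T
  F.F.TT
  T.TT.T
  .TTTTT
Step 2: 5 trees catch fire, 3 burn out
  TFTTTT
  F.FT.T
  ....TT
  F.FT.T
  .TTTTT
Step 3: 5 trees catch fire, 5 burn out
  F.FTTT
  ...F.T
  ....TT
  ...F.T
  .TFTTT
Step 4: 3 trees catch fire, 5 burn out
  ...FTT
  .....T
  ....TT
  .....T
  .F.FTT
Step 5: 2 trees catch fire, 3 burn out
  ....FT
  .....T
  ....TT
  .....T
  ....FT

....FT
.....T
....TT
.....T
....FT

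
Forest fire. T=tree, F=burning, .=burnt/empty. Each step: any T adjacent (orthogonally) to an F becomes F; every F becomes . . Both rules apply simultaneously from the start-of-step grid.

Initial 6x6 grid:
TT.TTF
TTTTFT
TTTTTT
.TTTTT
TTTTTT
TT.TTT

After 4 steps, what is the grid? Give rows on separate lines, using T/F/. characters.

Step 1: 4 trees catch fire, 2 burn out
  TT.TF.
  TTTF.F
  TTTTFT
  .TTTTT
  TTTTTT
  TT.TTT
Step 2: 5 trees catch fire, 4 burn out
  TT.F..
  TTF...
  TTTF.F
  .TTTFT
  TTTTTT
  TT.TTT
Step 3: 5 trees catch fire, 5 burn out
  TT....
  TF....
  TTF...
  .TTF.F
  TTTTFT
  TT.TTT
Step 4: 7 trees catch fire, 5 burn out
  TF....
  F.....
  TF....
  .TF...
  TTTF.F
  TT.TFT

TF....
F.....
TF....
.TF...
TTTF.F
TT.TFT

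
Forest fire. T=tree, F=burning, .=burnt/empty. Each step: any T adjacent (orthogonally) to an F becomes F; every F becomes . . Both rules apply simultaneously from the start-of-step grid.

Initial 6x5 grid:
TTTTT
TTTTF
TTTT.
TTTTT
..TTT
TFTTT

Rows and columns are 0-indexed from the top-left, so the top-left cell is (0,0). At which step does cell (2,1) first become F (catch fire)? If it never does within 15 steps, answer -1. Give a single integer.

Step 1: cell (2,1)='T' (+4 fires, +2 burnt)
Step 2: cell (2,1)='T' (+5 fires, +4 burnt)
Step 3: cell (2,1)='T' (+7 fires, +5 burnt)
Step 4: cell (2,1)='F' (+6 fires, +7 burnt)
  -> target ignites at step 4
Step 5: cell (2,1)='.' (+3 fires, +6 burnt)
Step 6: cell (2,1)='.' (+0 fires, +3 burnt)
  fire out at step 6

4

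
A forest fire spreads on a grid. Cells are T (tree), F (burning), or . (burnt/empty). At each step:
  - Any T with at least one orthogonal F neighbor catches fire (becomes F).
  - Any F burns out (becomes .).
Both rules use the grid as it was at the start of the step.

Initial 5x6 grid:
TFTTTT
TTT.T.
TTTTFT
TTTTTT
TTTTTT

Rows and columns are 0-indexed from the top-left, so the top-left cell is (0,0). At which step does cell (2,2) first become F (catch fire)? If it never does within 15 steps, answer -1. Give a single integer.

Step 1: cell (2,2)='T' (+7 fires, +2 burnt)
Step 2: cell (2,2)='F' (+9 fires, +7 burnt)
  -> target ignites at step 2
Step 3: cell (2,2)='.' (+6 fires, +9 burnt)
Step 4: cell (2,2)='.' (+3 fires, +6 burnt)
Step 5: cell (2,2)='.' (+1 fires, +3 burnt)
Step 6: cell (2,2)='.' (+0 fires, +1 burnt)
  fire out at step 6

2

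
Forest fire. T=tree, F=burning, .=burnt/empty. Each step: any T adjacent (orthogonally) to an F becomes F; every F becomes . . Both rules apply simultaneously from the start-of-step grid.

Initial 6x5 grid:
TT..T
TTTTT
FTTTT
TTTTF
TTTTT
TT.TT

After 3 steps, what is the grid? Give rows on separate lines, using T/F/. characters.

Step 1: 6 trees catch fire, 2 burn out
  TT..T
  FTTTT
  .FTTF
  FTTF.
  TTTTF
  TT.TT
Step 2: 10 trees catch fire, 6 burn out
  FT..T
  .FTTF
  ..FF.
  .FF..
  FTTF.
  TT.TF
Step 3: 8 trees catch fire, 10 burn out
  .F..F
  ..FF.
  .....
  .....
  .FF..
  FT.F.

.F..F
..FF.
.....
.....
.FF..
FT.F.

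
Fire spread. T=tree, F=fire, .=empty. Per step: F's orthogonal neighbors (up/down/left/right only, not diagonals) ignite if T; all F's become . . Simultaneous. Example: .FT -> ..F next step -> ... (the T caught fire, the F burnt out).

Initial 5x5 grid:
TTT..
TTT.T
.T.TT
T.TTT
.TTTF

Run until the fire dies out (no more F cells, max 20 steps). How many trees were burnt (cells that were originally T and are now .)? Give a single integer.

Answer: 9

Derivation:
Step 1: +2 fires, +1 burnt (F count now 2)
Step 2: +3 fires, +2 burnt (F count now 3)
Step 3: +4 fires, +3 burnt (F count now 4)
Step 4: +0 fires, +4 burnt (F count now 0)
Fire out after step 4
Initially T: 17, now '.': 17
Total burnt (originally-T cells now '.'): 9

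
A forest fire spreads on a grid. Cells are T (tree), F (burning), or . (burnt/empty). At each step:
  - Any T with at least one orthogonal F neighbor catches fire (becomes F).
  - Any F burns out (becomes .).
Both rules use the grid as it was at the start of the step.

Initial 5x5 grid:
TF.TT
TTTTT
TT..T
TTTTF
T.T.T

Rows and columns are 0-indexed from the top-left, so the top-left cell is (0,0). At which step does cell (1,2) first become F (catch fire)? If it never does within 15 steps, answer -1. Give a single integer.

Step 1: cell (1,2)='T' (+5 fires, +2 burnt)
Step 2: cell (1,2)='F' (+5 fires, +5 burnt)
  -> target ignites at step 2
Step 3: cell (1,2)='.' (+5 fires, +5 burnt)
Step 4: cell (1,2)='.' (+2 fires, +5 burnt)
Step 5: cell (1,2)='.' (+1 fires, +2 burnt)
Step 6: cell (1,2)='.' (+0 fires, +1 burnt)
  fire out at step 6

2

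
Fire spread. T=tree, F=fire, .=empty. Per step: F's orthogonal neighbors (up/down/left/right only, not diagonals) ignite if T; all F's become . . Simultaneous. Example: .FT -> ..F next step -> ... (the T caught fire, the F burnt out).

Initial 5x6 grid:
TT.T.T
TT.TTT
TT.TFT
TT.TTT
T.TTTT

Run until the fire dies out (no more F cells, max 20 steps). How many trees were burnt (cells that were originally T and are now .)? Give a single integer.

Step 1: +4 fires, +1 burnt (F count now 4)
Step 2: +5 fires, +4 burnt (F count now 5)
Step 3: +4 fires, +5 burnt (F count now 4)
Step 4: +1 fires, +4 burnt (F count now 1)
Step 5: +0 fires, +1 burnt (F count now 0)
Fire out after step 5
Initially T: 23, now '.': 21
Total burnt (originally-T cells now '.'): 14

Answer: 14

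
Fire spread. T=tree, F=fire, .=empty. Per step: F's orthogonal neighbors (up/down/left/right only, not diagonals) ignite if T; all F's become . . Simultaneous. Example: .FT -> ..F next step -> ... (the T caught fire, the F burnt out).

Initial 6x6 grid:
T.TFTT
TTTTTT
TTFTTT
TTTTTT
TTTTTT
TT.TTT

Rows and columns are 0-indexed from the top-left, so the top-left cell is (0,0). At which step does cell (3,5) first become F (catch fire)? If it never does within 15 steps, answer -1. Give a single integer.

Step 1: cell (3,5)='T' (+7 fires, +2 burnt)
Step 2: cell (3,5)='T' (+8 fires, +7 burnt)
Step 3: cell (3,5)='T' (+7 fires, +8 burnt)
Step 4: cell (3,5)='F' (+6 fires, +7 burnt)
  -> target ignites at step 4
Step 5: cell (3,5)='.' (+3 fires, +6 burnt)
Step 6: cell (3,5)='.' (+1 fires, +3 burnt)
Step 7: cell (3,5)='.' (+0 fires, +1 burnt)
  fire out at step 7

4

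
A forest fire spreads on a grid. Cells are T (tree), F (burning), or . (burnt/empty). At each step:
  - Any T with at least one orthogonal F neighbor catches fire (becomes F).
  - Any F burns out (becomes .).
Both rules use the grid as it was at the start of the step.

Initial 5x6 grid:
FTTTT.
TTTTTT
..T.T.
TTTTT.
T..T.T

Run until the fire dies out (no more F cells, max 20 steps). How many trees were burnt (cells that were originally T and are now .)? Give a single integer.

Step 1: +2 fires, +1 burnt (F count now 2)
Step 2: +2 fires, +2 burnt (F count now 2)
Step 3: +2 fires, +2 burnt (F count now 2)
Step 4: +3 fires, +2 burnt (F count now 3)
Step 5: +2 fires, +3 burnt (F count now 2)
Step 6: +4 fires, +2 burnt (F count now 4)
Step 7: +3 fires, +4 burnt (F count now 3)
Step 8: +1 fires, +3 burnt (F count now 1)
Step 9: +0 fires, +1 burnt (F count now 0)
Fire out after step 9
Initially T: 20, now '.': 29
Total burnt (originally-T cells now '.'): 19

Answer: 19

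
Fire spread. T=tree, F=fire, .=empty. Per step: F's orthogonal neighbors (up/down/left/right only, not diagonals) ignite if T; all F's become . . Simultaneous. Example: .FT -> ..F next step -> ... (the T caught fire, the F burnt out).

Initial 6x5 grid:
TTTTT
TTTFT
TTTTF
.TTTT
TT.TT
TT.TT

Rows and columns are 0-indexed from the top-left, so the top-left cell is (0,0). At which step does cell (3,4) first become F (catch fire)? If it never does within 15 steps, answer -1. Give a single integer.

Step 1: cell (3,4)='F' (+5 fires, +2 burnt)
  -> target ignites at step 1
Step 2: cell (3,4)='.' (+6 fires, +5 burnt)
Step 3: cell (3,4)='.' (+6 fires, +6 burnt)
Step 4: cell (3,4)='.' (+4 fires, +6 burnt)
Step 5: cell (3,4)='.' (+1 fires, +4 burnt)
Step 6: cell (3,4)='.' (+2 fires, +1 burnt)
Step 7: cell (3,4)='.' (+1 fires, +2 burnt)
Step 8: cell (3,4)='.' (+0 fires, +1 burnt)
  fire out at step 8

1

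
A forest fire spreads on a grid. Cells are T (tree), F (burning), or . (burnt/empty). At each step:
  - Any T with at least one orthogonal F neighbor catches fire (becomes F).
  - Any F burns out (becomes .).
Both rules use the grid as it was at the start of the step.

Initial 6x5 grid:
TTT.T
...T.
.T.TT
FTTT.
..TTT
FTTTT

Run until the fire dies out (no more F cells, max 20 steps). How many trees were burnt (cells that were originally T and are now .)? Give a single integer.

Step 1: +2 fires, +2 burnt (F count now 2)
Step 2: +3 fires, +2 burnt (F count now 3)
Step 3: +3 fires, +3 burnt (F count now 3)
Step 4: +3 fires, +3 burnt (F count now 3)
Step 5: +3 fires, +3 burnt (F count now 3)
Step 6: +0 fires, +3 burnt (F count now 0)
Fire out after step 6
Initially T: 18, now '.': 26
Total burnt (originally-T cells now '.'): 14

Answer: 14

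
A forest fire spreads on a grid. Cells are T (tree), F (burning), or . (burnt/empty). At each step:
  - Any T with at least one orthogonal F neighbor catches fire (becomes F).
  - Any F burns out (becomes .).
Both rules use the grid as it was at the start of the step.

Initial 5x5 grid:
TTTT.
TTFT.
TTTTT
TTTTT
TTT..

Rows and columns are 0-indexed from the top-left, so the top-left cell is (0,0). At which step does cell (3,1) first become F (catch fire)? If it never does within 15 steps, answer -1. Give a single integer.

Step 1: cell (3,1)='T' (+4 fires, +1 burnt)
Step 2: cell (3,1)='T' (+6 fires, +4 burnt)
Step 3: cell (3,1)='F' (+6 fires, +6 burnt)
  -> target ignites at step 3
Step 4: cell (3,1)='.' (+3 fires, +6 burnt)
Step 5: cell (3,1)='.' (+1 fires, +3 burnt)
Step 6: cell (3,1)='.' (+0 fires, +1 burnt)
  fire out at step 6

3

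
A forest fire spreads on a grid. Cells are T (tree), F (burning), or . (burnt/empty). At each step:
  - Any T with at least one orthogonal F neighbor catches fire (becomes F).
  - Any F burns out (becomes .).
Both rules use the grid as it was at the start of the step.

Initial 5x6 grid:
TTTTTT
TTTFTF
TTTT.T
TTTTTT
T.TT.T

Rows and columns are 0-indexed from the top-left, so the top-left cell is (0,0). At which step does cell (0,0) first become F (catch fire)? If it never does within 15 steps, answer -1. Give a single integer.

Step 1: cell (0,0)='T' (+6 fires, +2 burnt)
Step 2: cell (0,0)='T' (+6 fires, +6 burnt)
Step 3: cell (0,0)='T' (+7 fires, +6 burnt)
Step 4: cell (0,0)='F' (+4 fires, +7 burnt)
  -> target ignites at step 4
Step 5: cell (0,0)='.' (+1 fires, +4 burnt)
Step 6: cell (0,0)='.' (+1 fires, +1 burnt)
Step 7: cell (0,0)='.' (+0 fires, +1 burnt)
  fire out at step 7

4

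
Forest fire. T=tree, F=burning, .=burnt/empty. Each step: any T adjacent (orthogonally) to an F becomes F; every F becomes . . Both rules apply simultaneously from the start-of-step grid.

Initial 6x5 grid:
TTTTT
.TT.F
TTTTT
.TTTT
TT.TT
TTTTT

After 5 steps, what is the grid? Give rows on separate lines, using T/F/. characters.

Step 1: 2 trees catch fire, 1 burn out
  TTTTF
  .TT..
  TTTTF
  .TTTT
  TT.TT
  TTTTT
Step 2: 3 trees catch fire, 2 burn out
  TTTF.
  .TT..
  TTTF.
  .TTTF
  TT.TT
  TTTTT
Step 3: 4 trees catch fire, 3 burn out
  TTF..
  .TT..
  TTF..
  .TTF.
  TT.TF
  TTTTT
Step 4: 6 trees catch fire, 4 burn out
  TF...
  .TF..
  TF...
  .TF..
  TT.F.
  TTTTF
Step 5: 5 trees catch fire, 6 burn out
  F....
  .F...
  F....
  .F...
  TT...
  TTTF.

F....
.F...
F....
.F...
TT...
TTTF.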